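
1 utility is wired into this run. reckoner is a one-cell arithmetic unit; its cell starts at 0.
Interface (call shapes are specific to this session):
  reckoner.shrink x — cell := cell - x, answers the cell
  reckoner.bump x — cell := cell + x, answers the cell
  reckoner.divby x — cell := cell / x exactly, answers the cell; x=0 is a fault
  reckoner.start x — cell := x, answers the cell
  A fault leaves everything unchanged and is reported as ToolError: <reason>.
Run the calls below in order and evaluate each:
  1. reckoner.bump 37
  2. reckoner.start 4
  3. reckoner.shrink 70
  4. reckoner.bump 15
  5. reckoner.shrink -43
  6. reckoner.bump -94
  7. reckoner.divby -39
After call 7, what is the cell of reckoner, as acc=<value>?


! 1. bump(x='37') == 37
! 2. start(x='4') == 4
! 3. shrink(x='70') == -66
! 4. bump(x='15') == -51
! 5. shrink(x='-43') == -8
! 6. bump(x='-94') == -102
! 7. divby(x='-39') == 34/13

Answer: acc=34/13


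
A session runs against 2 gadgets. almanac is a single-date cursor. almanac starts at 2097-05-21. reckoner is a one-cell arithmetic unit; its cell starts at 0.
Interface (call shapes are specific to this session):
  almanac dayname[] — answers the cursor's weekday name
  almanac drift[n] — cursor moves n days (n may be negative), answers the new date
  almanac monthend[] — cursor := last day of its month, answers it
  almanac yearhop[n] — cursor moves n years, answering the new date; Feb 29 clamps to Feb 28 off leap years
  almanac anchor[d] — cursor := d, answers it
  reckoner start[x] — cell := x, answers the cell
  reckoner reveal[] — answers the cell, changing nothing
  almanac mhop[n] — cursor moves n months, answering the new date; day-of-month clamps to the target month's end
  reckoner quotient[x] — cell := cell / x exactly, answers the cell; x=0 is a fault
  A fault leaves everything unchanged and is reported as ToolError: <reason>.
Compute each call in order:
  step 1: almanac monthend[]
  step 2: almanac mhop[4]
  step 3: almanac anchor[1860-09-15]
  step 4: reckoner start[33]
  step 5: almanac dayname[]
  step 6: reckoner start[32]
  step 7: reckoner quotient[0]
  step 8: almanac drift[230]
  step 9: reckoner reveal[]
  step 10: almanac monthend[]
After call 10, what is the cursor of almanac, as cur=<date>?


Answer: cur=1861-05-31

Derivation:
→ almanac monthend()
← 2097-05-31
→ almanac mhop(n='4')
← 2097-09-30
→ almanac anchor(d='1860-09-15')
← 1860-09-15
→ reckoner start(x='33')
← 33
→ almanac dayname()
← Saturday
→ reckoner start(x='32')
← 32
→ reckoner quotient(x='0')
← ToolError: division by zero
→ almanac drift(n='230')
← 1861-05-03
→ reckoner reveal()
← 32
→ almanac monthend()
← 1861-05-31


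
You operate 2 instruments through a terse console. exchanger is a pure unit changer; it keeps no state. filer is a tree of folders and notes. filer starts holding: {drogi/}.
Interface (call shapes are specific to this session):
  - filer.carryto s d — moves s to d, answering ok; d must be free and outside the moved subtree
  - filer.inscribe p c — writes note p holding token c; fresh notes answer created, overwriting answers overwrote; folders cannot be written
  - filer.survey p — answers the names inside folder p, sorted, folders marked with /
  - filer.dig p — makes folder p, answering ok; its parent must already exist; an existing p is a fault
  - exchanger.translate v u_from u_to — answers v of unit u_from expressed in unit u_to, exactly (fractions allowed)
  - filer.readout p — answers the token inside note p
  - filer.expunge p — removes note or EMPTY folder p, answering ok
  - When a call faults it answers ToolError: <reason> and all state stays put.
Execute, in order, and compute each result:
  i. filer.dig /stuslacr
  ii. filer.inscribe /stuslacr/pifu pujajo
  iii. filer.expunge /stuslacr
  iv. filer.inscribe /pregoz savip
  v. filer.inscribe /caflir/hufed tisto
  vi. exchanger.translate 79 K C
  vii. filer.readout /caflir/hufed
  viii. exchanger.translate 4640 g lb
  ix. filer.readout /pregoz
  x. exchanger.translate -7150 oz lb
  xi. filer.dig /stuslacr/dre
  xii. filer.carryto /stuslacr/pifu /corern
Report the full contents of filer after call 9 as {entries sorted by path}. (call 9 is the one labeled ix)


Answer: {drogi/, pregoz=savip, stuslacr/, stuslacr/pifu=pujajo}

Derivation:
·→ filer.dig(p=/stuslacr)
·← ok
·→ filer.inscribe(p=/stuslacr/pifu, c=pujajo)
·← created
·→ filer.expunge(p=/stuslacr)
·← ToolError: not empty
·→ filer.inscribe(p=/pregoz, c=savip)
·← created
·→ filer.inscribe(p=/caflir/hufed, c=tisto)
·← ToolError: no parent
·→ exchanger.translate(v=79, u_from=K, u_to=C)
·← -3883/20
·→ filer.readout(p=/caflir/hufed)
·← ToolError: not found
·→ exchanger.translate(v=4640, u_from=g, u_to=lb)
·← 464000000/45359237
·→ filer.readout(p=/pregoz)
·← savip
·→ exchanger.translate(v=-7150, u_from=oz, u_to=lb)
·← -3575/8
·→ filer.dig(p=/stuslacr/dre)
·← ok
·→ filer.carryto(s=/stuslacr/pifu, d=/corern)
·← ok


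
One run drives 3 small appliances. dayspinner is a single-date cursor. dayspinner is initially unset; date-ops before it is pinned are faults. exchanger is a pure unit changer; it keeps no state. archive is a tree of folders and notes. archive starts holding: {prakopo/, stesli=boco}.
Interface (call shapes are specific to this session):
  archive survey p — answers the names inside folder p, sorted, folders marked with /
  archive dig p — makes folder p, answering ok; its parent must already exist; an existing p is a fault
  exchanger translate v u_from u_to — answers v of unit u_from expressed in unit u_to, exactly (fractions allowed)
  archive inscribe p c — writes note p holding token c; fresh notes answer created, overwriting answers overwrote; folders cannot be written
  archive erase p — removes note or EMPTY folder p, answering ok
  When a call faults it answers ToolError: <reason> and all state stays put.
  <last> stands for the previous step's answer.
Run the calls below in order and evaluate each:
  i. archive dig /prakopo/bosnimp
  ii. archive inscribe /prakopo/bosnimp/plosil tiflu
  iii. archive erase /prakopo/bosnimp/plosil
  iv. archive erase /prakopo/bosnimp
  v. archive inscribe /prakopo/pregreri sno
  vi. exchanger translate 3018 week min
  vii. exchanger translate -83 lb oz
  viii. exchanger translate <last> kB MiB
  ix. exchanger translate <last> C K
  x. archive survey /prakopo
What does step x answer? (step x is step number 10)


Answer: [pregreri]

Derivation:
~$ archive dig p: /prakopo/bosnimp
[out] ok
~$ archive inscribe p: /prakopo/bosnimp/plosil c: tiflu
[out] created
~$ archive erase p: /prakopo/bosnimp/plosil
[out] ok
~$ archive erase p: /prakopo/bosnimp
[out] ok
~$ archive inscribe p: /prakopo/pregreri c: sno
[out] created
~$ exchanger translate v: 3018 u_from: week u_to: min
[out] 30421440
~$ exchanger translate v: -83 u_from: lb u_to: oz
[out] -1328
~$ exchanger translate v: <last> u_from: kB u_to: MiB
[out] -10375/8192
~$ exchanger translate v: <last> u_from: C u_to: K
[out] 11136349/40960
~$ archive survey p: /prakopo
[out] [pregreri]


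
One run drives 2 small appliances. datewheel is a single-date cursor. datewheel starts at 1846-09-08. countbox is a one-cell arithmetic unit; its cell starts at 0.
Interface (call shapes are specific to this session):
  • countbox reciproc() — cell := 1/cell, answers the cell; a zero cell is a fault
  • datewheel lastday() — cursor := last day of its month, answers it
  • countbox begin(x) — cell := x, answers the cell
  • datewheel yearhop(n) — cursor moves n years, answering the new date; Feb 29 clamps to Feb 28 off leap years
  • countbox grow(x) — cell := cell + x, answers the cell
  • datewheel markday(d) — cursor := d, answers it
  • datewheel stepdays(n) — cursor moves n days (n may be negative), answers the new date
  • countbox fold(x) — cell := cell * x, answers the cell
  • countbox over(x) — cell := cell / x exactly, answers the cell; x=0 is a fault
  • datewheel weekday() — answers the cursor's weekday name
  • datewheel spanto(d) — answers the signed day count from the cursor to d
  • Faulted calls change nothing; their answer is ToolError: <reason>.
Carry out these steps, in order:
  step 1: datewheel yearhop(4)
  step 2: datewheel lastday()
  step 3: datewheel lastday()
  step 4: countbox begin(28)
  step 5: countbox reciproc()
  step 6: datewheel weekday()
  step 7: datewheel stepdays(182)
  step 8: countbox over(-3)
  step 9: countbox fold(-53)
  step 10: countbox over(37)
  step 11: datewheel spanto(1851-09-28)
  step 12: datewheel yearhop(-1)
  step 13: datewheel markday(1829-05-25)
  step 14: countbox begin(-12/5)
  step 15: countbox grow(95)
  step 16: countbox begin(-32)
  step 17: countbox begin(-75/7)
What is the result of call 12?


CALL datewheel yearhop[n→4]
RET  1850-09-08
CALL datewheel lastday[]
RET  1850-09-30
CALL datewheel lastday[]
RET  1850-09-30
CALL countbox begin[x→28]
RET  28
CALL countbox reciproc[]
RET  1/28
CALL datewheel weekday[]
RET  Monday
CALL datewheel stepdays[n→182]
RET  1851-03-31
CALL countbox over[x→-3]
RET  -1/84
CALL countbox fold[x→-53]
RET  53/84
CALL countbox over[x→37]
RET  53/3108
CALL datewheel spanto[d→1851-09-28]
RET  181
CALL datewheel yearhop[n→-1]
RET  1850-03-31
CALL datewheel markday[d→1829-05-25]
RET  1829-05-25
CALL countbox begin[x→-12/5]
RET  -12/5
CALL countbox grow[x→95]
RET  463/5
CALL countbox begin[x→-32]
RET  -32
CALL countbox begin[x→-75/7]
RET  -75/7

Answer: 1850-03-31


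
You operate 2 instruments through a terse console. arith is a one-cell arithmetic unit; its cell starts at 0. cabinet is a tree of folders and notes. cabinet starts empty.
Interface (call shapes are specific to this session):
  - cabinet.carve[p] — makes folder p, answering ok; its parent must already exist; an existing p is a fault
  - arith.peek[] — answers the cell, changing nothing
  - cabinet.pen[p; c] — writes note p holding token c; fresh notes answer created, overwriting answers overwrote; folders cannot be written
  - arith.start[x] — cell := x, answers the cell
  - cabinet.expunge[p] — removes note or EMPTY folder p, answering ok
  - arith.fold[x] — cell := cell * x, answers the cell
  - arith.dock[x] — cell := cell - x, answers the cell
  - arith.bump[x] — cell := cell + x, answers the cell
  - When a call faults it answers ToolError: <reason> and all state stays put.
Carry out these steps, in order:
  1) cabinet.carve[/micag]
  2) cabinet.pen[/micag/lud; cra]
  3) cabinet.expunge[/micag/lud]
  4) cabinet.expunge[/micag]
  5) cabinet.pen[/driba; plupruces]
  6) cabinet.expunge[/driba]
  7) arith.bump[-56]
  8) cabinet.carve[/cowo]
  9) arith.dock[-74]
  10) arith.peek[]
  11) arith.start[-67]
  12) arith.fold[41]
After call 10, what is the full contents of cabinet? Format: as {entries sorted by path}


Answer: {cowo/}

Derivation:
Then cabinet.carve passing p=/micag, — result: ok.
Invoking cabinet.pen passing p=/micag/lud, c=cra, → created.
Calling cabinet.expunge passing p=/micag/lud, and see ok.
Calling cabinet.expunge passing p=/micag, and get ok.
I run cabinet.pen passing p=/driba, c=plupruces, which returns created.
I try cabinet.expunge passing p=/driba, yielding ok.
I try arith.bump passing x=-56, giving -56.
I use cabinet.carve passing p=/cowo, — result: ok.
I use arith.dock passing x=-74, and get 18.
Calling arith.peek(), which returns 18.
I call arith.start passing x=-67, and get -67.
I use arith.fold passing x=41, which returns -2747.


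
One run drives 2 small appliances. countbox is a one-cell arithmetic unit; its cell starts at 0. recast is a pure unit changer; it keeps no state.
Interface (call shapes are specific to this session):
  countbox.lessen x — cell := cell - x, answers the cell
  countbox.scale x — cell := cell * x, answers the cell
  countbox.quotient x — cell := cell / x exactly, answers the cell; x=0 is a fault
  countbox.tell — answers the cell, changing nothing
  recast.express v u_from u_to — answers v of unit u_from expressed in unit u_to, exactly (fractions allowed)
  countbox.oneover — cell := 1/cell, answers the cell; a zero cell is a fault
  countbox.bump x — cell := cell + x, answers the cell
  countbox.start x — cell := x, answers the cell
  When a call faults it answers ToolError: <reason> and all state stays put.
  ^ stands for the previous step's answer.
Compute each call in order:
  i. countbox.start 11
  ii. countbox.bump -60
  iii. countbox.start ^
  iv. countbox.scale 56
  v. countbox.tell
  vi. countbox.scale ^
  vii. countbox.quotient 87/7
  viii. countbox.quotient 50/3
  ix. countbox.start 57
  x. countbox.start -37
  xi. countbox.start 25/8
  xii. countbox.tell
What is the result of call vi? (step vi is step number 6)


Answer: 7529536

Derivation:
! countbox.start(x→11) => 11
! countbox.bump(x→-60) => -49
! countbox.start(x→^) => -49
! countbox.scale(x→56) => -2744
! countbox.tell() => -2744
! countbox.scale(x→^) => 7529536
! countbox.quotient(x→87/7) => 52706752/87
! countbox.quotient(x→50/3) => 26353376/725
! countbox.start(x→57) => 57
! countbox.start(x→-37) => -37
! countbox.start(x→25/8) => 25/8
! countbox.tell() => 25/8


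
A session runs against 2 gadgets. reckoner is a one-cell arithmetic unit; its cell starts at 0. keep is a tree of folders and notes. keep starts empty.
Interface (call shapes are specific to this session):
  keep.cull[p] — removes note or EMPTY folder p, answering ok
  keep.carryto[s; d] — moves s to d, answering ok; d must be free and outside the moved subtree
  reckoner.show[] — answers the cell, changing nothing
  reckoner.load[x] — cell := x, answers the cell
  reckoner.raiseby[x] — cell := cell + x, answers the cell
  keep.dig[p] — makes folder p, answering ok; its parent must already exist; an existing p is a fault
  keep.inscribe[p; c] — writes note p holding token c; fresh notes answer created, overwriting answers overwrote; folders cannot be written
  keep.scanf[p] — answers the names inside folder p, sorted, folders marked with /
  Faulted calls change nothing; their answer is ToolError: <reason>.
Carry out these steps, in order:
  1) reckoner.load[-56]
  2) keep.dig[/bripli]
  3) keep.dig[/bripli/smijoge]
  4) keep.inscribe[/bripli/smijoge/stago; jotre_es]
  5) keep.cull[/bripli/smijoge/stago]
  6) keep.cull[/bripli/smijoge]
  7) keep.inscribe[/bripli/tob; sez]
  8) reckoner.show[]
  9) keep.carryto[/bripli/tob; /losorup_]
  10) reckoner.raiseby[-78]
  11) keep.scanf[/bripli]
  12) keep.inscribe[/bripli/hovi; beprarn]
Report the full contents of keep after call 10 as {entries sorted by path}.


Answer: {bripli/, losorup_=sez}

Derivation:
! 1. load(x='-56') : -56
! 2. dig(p='/bripli') : ok
! 3. dig(p='/bripli/smijoge') : ok
! 4. inscribe(p='/bripli/smijoge/stago', c='jotre_es') : created
! 5. cull(p='/bripli/smijoge/stago') : ok
! 6. cull(p='/bripli/smijoge') : ok
! 7. inscribe(p='/bripli/tob', c='sez') : created
! 8. show() : -56
! 9. carryto(s='/bripli/tob', d='/losorup_') : ok
! 10. raiseby(x='-78') : -134
! 11. scanf(p='/bripli') : []
! 12. inscribe(p='/bripli/hovi', c='beprarn') : created


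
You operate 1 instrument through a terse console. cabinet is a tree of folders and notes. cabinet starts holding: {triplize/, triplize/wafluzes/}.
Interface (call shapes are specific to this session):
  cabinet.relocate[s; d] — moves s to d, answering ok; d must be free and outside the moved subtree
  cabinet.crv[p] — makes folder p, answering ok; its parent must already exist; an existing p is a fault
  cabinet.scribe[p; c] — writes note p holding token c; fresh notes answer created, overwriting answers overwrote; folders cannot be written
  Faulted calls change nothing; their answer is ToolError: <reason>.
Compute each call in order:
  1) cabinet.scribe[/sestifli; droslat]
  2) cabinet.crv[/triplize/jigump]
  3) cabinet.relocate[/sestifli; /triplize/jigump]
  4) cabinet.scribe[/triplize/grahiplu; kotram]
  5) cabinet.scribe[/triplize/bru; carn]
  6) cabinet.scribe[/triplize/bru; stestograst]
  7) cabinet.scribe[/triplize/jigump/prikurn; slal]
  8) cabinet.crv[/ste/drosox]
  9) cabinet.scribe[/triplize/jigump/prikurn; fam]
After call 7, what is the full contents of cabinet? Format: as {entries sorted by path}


Answer: {sestifli=droslat, triplize/, triplize/bru=stestograst, triplize/grahiplu=kotram, triplize/jigump/, triplize/jigump/prikurn=slal, triplize/wafluzes/}

Derivation:
==> cabinet.scribe(p→/sestifli, c→droslat)
<== created
==> cabinet.crv(p→/triplize/jigump)
<== ok
==> cabinet.relocate(s→/sestifli, d→/triplize/jigump)
<== ToolError: exists
==> cabinet.scribe(p→/triplize/grahiplu, c→kotram)
<== created
==> cabinet.scribe(p→/triplize/bru, c→carn)
<== created
==> cabinet.scribe(p→/triplize/bru, c→stestograst)
<== overwrote
==> cabinet.scribe(p→/triplize/jigump/prikurn, c→slal)
<== created
==> cabinet.crv(p→/ste/drosox)
<== ToolError: no parent
==> cabinet.scribe(p→/triplize/jigump/prikurn, c→fam)
<== overwrote


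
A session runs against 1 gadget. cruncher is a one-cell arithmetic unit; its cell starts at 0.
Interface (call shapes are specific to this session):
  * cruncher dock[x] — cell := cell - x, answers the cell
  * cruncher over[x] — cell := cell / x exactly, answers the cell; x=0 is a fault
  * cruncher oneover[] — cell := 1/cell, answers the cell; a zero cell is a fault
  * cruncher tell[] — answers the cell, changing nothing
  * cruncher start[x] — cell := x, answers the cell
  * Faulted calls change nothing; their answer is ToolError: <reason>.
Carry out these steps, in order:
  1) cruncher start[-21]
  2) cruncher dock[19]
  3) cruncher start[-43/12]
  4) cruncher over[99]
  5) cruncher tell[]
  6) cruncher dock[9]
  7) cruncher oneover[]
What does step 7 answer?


Answer: -1188/10735

Derivation:
! cruncher start(x=-21) == -21
! cruncher dock(x=19) == -40
! cruncher start(x=-43/12) == -43/12
! cruncher over(x=99) == -43/1188
! cruncher tell() == -43/1188
! cruncher dock(x=9) == -10735/1188
! cruncher oneover() == -1188/10735


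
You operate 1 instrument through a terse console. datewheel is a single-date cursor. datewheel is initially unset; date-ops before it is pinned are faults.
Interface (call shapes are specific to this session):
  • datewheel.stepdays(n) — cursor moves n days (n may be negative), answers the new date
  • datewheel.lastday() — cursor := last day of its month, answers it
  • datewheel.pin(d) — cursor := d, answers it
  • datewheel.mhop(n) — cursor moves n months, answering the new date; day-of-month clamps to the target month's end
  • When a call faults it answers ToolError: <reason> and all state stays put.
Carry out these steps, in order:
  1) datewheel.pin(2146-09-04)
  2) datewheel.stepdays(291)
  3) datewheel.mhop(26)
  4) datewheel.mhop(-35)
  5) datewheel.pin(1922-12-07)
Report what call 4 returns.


==> datewheel.pin(2146-09-04)
<== 2146-09-04
==> datewheel.stepdays(291)
<== 2147-06-22
==> datewheel.mhop(26)
<== 2149-08-22
==> datewheel.mhop(-35)
<== 2146-09-22
==> datewheel.pin(1922-12-07)
<== 1922-12-07

Answer: 2146-09-22


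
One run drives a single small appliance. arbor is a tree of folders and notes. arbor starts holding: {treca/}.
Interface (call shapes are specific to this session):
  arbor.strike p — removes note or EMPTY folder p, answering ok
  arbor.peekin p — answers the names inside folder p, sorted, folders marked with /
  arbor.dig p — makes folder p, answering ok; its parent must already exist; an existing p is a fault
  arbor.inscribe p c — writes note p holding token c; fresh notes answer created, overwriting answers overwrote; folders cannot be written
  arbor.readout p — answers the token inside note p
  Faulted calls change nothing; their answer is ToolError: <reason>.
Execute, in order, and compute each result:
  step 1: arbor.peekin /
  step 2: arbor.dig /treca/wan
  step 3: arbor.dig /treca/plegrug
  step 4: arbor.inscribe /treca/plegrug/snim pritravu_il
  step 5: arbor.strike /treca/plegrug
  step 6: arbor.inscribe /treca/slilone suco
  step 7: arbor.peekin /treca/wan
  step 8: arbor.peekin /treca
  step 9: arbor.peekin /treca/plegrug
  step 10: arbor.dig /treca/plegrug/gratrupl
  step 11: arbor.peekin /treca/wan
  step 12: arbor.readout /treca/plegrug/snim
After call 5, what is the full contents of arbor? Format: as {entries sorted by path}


Answer: {treca/, treca/plegrug/, treca/plegrug/snim=pritravu_il, treca/wan/}

Derivation:
> arbor.peekin /
:: [treca/]
> arbor.dig /treca/wan
:: ok
> arbor.dig /treca/plegrug
:: ok
> arbor.inscribe /treca/plegrug/snim pritravu_il
:: created
> arbor.strike /treca/plegrug
:: ToolError: not empty
> arbor.inscribe /treca/slilone suco
:: created
> arbor.peekin /treca/wan
:: []
> arbor.peekin /treca
:: [plegrug/, slilone, wan/]
> arbor.peekin /treca/plegrug
:: [snim]
> arbor.dig /treca/plegrug/gratrupl
:: ok
> arbor.peekin /treca/wan
:: []
> arbor.readout /treca/plegrug/snim
:: pritravu_il


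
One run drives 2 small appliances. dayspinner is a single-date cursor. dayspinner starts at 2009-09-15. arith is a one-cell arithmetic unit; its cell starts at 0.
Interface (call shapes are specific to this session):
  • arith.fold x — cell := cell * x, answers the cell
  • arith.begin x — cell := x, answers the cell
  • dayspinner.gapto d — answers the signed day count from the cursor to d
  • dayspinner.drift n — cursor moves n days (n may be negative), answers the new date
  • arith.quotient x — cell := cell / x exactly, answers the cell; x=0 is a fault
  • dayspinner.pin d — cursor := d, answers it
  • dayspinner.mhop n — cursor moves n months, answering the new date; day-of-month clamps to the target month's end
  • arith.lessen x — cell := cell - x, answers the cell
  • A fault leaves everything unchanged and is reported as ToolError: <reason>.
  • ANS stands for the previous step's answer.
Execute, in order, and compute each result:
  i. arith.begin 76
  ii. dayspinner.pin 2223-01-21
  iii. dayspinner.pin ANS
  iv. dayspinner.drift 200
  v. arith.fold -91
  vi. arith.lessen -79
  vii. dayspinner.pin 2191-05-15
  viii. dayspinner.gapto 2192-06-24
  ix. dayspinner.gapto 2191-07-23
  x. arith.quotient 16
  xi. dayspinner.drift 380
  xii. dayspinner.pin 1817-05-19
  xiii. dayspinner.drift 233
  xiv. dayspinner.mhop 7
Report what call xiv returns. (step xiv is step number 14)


Answer: 1818-08-07

Derivation:
CALL arith.begin[x→76]
RET  76
CALL dayspinner.pin[d→2223-01-21]
RET  2223-01-21
CALL dayspinner.pin[d→ANS]
RET  2223-01-21
CALL dayspinner.drift[n→200]
RET  2223-08-09
CALL arith.fold[x→-91]
RET  -6916
CALL arith.lessen[x→-79]
RET  -6837
CALL dayspinner.pin[d→2191-05-15]
RET  2191-05-15
CALL dayspinner.gapto[d→2192-06-24]
RET  406
CALL dayspinner.gapto[d→2191-07-23]
RET  69
CALL arith.quotient[x→16]
RET  -6837/16
CALL dayspinner.drift[n→380]
RET  2192-05-29
CALL dayspinner.pin[d→1817-05-19]
RET  1817-05-19
CALL dayspinner.drift[n→233]
RET  1818-01-07
CALL dayspinner.mhop[n→7]
RET  1818-08-07


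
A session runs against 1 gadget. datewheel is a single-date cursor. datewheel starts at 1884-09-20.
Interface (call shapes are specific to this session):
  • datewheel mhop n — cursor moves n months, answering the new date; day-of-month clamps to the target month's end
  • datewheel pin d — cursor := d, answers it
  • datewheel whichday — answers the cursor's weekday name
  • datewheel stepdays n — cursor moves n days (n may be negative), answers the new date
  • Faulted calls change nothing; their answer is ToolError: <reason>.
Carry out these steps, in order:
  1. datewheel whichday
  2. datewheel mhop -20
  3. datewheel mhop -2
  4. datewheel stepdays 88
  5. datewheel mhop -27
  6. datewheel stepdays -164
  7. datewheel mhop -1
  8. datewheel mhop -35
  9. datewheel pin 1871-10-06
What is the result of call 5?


Answer: 1880-11-16

Derivation:
→ datewheel whichday()
← Saturday
→ datewheel mhop(-20)
← 1883-01-20
→ datewheel mhop(-2)
← 1882-11-20
→ datewheel stepdays(88)
← 1883-02-16
→ datewheel mhop(-27)
← 1880-11-16
→ datewheel stepdays(-164)
← 1880-06-05
→ datewheel mhop(-1)
← 1880-05-05
→ datewheel mhop(-35)
← 1877-06-05
→ datewheel pin(1871-10-06)
← 1871-10-06


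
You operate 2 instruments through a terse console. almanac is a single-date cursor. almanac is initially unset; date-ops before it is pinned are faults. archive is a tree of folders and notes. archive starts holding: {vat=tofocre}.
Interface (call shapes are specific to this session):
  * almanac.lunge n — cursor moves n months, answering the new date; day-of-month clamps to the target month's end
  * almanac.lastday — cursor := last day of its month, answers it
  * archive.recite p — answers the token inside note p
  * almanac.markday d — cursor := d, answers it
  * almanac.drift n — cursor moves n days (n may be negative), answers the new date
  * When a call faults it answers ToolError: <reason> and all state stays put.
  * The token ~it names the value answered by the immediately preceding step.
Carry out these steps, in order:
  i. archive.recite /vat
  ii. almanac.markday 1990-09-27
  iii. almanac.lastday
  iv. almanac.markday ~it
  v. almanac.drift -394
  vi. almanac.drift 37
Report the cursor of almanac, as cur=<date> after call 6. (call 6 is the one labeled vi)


~$ archive.recite p='/vat'
  tofocre
~$ almanac.markday d='1990-09-27'
  1990-09-27
~$ almanac.lastday
  1990-09-30
~$ almanac.markday d='~it'
  1990-09-30
~$ almanac.drift n='-394'
  1989-09-01
~$ almanac.drift n='37'
  1989-10-08

Answer: cur=1989-10-08


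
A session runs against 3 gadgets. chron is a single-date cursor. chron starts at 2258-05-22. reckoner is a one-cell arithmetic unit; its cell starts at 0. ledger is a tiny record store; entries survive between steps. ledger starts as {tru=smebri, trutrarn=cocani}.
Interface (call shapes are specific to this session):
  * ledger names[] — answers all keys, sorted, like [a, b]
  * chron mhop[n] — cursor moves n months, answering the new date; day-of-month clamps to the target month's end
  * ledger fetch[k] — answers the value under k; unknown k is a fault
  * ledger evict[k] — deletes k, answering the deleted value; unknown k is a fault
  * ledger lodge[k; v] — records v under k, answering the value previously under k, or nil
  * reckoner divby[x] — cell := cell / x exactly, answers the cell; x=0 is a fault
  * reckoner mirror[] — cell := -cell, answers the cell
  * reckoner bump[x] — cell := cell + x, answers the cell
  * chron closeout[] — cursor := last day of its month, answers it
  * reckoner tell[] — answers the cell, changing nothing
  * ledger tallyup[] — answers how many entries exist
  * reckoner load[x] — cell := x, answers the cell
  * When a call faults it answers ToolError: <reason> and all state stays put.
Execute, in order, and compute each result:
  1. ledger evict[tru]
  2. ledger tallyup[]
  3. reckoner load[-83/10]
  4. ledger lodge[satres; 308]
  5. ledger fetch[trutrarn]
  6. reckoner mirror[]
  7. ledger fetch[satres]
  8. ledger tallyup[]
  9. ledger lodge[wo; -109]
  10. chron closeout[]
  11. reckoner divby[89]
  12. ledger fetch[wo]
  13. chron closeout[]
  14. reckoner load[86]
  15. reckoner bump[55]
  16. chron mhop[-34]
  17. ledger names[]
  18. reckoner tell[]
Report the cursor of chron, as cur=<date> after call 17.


Then ledger evict passing k→tru, — result: smebri.
I call ledger tallyup, and see 1.
Next I call reckoner load passing x→-83/10, — result: -83/10.
I run ledger lodge passing k→satres, v→308, → nil.
I run ledger fetch passing k→trutrarn, — result: cocani.
I try reckoner mirror, giving 83/10.
I use ledger fetch passing k→satres, which returns 308.
Calling ledger tallyup(), which returns 2.
Invoking ledger lodge passing k→wo, v→-109, and observe nil.
Calling chron closeout(), and get 2258-05-31.
I run reckoner divby passing x→89, which returns 83/890.
I run ledger fetch passing k→wo, and observe -109.
Next I call chron closeout(), and get 2258-05-31.
I try reckoner load passing x→86, → 86.
Using reckoner bump passing x→55, and get 141.
Now I run chron mhop passing n→-34, and get 2255-07-31.
I run ledger names, which returns [satres, trutrarn, wo].
Then reckoner tell(), → 141.

Answer: cur=2255-07-31


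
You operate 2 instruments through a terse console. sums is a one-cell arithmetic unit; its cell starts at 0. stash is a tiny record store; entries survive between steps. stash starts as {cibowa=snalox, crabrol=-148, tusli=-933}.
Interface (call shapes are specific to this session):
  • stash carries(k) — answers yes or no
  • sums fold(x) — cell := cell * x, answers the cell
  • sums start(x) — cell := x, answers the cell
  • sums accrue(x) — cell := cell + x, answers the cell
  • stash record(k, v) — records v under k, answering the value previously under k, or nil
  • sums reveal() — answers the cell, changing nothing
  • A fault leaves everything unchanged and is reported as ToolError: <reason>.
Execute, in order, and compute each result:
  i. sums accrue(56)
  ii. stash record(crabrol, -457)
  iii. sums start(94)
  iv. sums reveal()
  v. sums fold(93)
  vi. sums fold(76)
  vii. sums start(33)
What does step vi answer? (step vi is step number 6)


Answer: 664392

Derivation:
I invoke sums accrue with 56, — result: 56.
I use stash record with crabrol, -457, which returns -148.
I run sums start with 94, and observe 94.
Using sums reveal(): 94.
Next I call sums fold with 93, yielding 8742.
Next I call sums fold with 76, yielding 664392.
Using sums start with 33, and get 33.


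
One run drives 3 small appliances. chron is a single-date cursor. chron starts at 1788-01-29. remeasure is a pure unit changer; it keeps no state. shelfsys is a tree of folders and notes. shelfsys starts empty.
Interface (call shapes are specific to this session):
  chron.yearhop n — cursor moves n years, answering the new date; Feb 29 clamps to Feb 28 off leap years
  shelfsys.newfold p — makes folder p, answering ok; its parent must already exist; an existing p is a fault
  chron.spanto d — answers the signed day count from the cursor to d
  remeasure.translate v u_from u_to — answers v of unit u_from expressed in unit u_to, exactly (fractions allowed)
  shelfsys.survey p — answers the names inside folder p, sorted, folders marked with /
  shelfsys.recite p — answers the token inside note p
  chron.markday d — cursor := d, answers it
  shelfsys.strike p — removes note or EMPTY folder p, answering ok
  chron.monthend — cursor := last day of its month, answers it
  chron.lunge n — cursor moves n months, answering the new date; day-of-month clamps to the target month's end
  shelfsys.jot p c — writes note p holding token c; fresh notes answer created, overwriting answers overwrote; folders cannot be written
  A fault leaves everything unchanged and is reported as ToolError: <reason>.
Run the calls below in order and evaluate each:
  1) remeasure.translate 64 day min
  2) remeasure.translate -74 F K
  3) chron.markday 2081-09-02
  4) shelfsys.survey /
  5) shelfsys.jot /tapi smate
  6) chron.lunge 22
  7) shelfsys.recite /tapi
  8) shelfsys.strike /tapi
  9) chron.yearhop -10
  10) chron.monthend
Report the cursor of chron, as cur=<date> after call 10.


;; 1. translate(v→64, u_from→day, u_to→min) : 92160
;; 2. translate(v→-74, u_from→F, u_to→K) : 38567/180
;; 3. markday(d→2081-09-02) : 2081-09-02
;; 4. survey(p→/) : []
;; 5. jot(p→/tapi, c→smate) : created
;; 6. lunge(n→22) : 2083-07-02
;; 7. recite(p→/tapi) : smate
;; 8. strike(p→/tapi) : ok
;; 9. yearhop(n→-10) : 2073-07-02
;; 10. monthend() : 2073-07-31

Answer: cur=2073-07-31


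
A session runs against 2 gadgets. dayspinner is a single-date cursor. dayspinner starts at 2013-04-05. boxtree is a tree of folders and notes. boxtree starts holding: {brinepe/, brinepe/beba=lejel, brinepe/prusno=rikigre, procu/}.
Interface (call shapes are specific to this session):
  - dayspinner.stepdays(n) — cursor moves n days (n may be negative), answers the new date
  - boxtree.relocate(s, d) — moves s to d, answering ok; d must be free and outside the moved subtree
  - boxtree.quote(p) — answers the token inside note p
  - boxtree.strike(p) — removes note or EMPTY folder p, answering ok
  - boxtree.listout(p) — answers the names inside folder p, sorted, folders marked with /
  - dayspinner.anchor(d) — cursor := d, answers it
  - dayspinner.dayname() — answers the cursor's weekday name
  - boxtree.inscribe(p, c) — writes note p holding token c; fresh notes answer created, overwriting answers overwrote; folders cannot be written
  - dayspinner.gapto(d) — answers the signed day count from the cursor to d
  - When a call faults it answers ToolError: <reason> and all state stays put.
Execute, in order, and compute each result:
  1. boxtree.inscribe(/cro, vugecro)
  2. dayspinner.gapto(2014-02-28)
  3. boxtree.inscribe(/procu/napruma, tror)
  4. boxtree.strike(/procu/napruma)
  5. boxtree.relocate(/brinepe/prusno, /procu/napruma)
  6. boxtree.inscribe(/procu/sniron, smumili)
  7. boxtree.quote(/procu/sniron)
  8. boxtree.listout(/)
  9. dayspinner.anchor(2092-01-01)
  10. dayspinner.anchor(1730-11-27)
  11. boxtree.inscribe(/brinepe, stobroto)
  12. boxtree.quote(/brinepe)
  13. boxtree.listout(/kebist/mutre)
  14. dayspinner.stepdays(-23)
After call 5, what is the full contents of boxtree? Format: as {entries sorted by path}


Answer: {brinepe/, brinepe/beba=lejel, cro=vugecro, procu/, procu/napruma=rikigre}

Derivation:
Using boxtree.inscribe on p→/cro, c→vugecro, and observe created.
Calling dayspinner.gapto on d→2014-02-28, and see 329.
I invoke boxtree.inscribe on p→/procu/napruma, c→tror, yielding created.
Invoking boxtree.strike on p→/procu/napruma, — result: ok.
I try boxtree.relocate on s→/brinepe/prusno, d→/procu/napruma, yielding ok.
I call boxtree.inscribe on p→/procu/sniron, c→smumili, and observe created.
Then boxtree.quote on p→/procu/sniron, and observe smumili.
I use boxtree.listout on p→/, and see [brinepe/, cro, procu/].
I call dayspinner.anchor on d→2092-01-01, and observe 2092-01-01.
I call dayspinner.anchor on d→1730-11-27, and observe 1730-11-27.
I invoke boxtree.inscribe on p→/brinepe, c→stobroto: ToolError: is a directory.
Now I run boxtree.quote on p→/brinepe, → ToolError: is a directory.
I use boxtree.listout on p→/kebist/mutre, and see ToolError: not found.
Now I run dayspinner.stepdays on n→-23, → 1730-11-04.


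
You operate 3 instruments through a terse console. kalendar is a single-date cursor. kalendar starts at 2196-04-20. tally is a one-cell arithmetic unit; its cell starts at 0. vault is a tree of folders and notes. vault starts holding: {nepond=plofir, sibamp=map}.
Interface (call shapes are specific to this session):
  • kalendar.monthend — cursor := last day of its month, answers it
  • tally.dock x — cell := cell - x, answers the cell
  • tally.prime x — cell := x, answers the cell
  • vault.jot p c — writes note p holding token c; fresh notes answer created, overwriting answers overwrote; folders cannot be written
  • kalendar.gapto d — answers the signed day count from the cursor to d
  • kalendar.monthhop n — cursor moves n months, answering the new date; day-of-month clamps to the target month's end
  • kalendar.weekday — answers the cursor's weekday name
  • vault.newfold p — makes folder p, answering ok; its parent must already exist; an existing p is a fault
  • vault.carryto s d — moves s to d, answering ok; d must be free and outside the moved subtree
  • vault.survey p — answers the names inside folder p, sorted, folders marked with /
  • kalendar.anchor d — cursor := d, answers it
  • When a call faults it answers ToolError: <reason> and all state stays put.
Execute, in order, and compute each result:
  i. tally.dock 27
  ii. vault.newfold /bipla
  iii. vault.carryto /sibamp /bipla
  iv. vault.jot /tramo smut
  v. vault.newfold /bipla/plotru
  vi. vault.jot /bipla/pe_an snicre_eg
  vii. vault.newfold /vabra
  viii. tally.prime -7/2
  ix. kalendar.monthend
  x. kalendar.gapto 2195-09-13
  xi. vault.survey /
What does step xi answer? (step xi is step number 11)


>>> dock 27
:: -27
>>> newfold /bipla
:: ok
>>> carryto /sibamp /bipla
:: ToolError: exists
>>> jot /tramo smut
:: created
>>> newfold /bipla/plotru
:: ok
>>> jot /bipla/pe_an snicre_eg
:: created
>>> newfold /vabra
:: ok
>>> prime -7/2
:: -7/2
>>> monthend
:: 2196-04-30
>>> gapto 2195-09-13
:: -230
>>> survey /
:: [bipla/, nepond, sibamp, tramo, vabra/]

Answer: [bipla/, nepond, sibamp, tramo, vabra/]


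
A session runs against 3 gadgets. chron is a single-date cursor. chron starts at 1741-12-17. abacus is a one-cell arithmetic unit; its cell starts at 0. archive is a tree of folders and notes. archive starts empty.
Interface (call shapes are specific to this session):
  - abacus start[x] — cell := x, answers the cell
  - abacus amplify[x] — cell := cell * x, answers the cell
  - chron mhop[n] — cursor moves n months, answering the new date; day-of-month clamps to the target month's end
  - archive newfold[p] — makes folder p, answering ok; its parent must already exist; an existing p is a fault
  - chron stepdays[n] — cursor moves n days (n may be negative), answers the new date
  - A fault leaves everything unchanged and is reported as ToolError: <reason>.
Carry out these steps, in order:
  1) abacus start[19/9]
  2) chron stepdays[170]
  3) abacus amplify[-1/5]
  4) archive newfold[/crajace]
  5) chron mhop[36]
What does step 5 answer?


-> abacus start(x: 19/9)
<- 19/9
-> chron stepdays(n: 170)
<- 1742-06-05
-> abacus amplify(x: -1/5)
<- -19/45
-> archive newfold(p: /crajace)
<- ok
-> chron mhop(n: 36)
<- 1745-06-05

Answer: 1745-06-05


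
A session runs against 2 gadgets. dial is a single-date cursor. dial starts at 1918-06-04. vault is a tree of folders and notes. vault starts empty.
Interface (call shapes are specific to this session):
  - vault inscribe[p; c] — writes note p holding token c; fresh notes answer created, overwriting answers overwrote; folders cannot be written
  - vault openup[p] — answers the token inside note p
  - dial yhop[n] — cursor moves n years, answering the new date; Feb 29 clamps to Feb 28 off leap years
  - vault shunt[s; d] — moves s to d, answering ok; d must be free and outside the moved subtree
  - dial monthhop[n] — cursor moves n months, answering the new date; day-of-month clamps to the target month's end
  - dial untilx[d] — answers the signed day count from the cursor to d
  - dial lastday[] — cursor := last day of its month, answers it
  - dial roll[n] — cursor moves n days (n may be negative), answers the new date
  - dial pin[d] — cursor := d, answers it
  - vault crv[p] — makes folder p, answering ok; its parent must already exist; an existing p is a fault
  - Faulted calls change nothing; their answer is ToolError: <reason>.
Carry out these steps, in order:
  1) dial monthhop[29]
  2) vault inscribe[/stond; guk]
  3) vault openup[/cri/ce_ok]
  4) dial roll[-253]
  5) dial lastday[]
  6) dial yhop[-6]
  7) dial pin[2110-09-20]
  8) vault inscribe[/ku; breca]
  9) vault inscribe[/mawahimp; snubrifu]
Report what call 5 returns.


==> dial monthhop(n→29)
<== 1920-11-04
==> vault inscribe(p→/stond, c→guk)
<== created
==> vault openup(p→/cri/ce_ok)
<== ToolError: not found
==> dial roll(n→-253)
<== 1920-02-25
==> dial lastday()
<== 1920-02-29
==> dial yhop(n→-6)
<== 1914-02-28
==> dial pin(d→2110-09-20)
<== 2110-09-20
==> vault inscribe(p→/ku, c→breca)
<== created
==> vault inscribe(p→/mawahimp, c→snubrifu)
<== created

Answer: 1920-02-29


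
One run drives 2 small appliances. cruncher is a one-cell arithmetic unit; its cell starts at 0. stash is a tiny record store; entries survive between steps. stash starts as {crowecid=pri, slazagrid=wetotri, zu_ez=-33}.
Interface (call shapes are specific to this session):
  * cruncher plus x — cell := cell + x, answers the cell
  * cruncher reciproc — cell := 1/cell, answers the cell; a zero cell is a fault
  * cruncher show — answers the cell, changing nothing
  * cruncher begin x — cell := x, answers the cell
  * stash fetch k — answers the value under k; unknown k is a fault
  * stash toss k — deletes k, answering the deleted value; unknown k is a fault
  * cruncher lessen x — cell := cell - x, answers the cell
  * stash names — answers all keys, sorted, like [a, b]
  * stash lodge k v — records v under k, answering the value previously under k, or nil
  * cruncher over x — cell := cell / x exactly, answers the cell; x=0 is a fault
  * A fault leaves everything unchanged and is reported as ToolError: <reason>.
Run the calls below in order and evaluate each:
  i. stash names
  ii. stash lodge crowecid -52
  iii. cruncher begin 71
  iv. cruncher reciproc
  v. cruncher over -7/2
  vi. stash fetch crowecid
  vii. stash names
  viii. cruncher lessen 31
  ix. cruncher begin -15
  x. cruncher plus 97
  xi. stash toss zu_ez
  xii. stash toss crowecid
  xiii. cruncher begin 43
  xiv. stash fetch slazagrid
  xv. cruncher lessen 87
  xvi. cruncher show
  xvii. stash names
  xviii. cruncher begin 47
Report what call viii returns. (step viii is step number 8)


==> stash names()
<== [crowecid, slazagrid, zu_ez]
==> stash lodge(k→crowecid, v→-52)
<== pri
==> cruncher begin(x→71)
<== 71
==> cruncher reciproc()
<== 1/71
==> cruncher over(x→-7/2)
<== -2/497
==> stash fetch(k→crowecid)
<== -52
==> stash names()
<== [crowecid, slazagrid, zu_ez]
==> cruncher lessen(x→31)
<== -15409/497
==> cruncher begin(x→-15)
<== -15
==> cruncher plus(x→97)
<== 82
==> stash toss(k→zu_ez)
<== -33
==> stash toss(k→crowecid)
<== -52
==> cruncher begin(x→43)
<== 43
==> stash fetch(k→slazagrid)
<== wetotri
==> cruncher lessen(x→87)
<== -44
==> cruncher show()
<== -44
==> stash names()
<== [slazagrid]
==> cruncher begin(x→47)
<== 47

Answer: -15409/497
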